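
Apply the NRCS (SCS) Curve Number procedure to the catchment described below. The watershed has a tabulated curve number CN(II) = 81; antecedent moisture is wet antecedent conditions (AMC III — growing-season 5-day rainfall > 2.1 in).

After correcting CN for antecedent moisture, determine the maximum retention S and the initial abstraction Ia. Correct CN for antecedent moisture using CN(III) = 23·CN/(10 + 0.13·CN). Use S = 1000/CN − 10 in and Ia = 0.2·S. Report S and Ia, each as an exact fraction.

Adjust CN=81 to AMC III: 23·81/(10 + 0.13·81) → 1863 ÷ (2053/100) = 186300/2053 ≈ 90.745
S = 1000/(186300/2053) − 10 = 1900/1863 in ≈ 1.020 in
Ia = 0.2S: 0.2·1.020 = 0.204 in (exactly 380/1863)

S = 1900/1863 in ≈ 1.020 in; Ia = 380/1863 in ≈ 0.204 in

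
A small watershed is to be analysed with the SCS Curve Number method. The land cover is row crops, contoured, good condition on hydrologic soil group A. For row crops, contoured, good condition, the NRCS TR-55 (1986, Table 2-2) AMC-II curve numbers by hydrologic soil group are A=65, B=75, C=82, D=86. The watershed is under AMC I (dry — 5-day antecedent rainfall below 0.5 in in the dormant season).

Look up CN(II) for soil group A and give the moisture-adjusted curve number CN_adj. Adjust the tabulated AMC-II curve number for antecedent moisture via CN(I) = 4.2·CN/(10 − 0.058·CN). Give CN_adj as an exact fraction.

CN_adj = 3900/89 ≈ 43.820

NRCS table: row crops, contoured, good condition, soil group A → CN(II) = 65
Adjust CN=65 to AMC I: 4.2·65/(10 − 0.058·65) → 273 ÷ (623/100) = 3900/89 ≈ 43.820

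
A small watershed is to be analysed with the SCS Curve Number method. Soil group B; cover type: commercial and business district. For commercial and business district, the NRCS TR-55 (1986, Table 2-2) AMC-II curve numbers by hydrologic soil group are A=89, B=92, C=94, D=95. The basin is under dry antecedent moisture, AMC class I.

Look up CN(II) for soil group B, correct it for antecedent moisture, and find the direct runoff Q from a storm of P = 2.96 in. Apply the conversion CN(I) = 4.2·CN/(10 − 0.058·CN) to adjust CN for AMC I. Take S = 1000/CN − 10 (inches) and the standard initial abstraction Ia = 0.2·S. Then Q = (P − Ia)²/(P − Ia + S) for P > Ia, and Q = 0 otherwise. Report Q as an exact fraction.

NRCS table: commercial and business district, soil group B → CN(II) = 92
CN(I) from CN(II)=92: (4.2·92)/(10 − 0.058·92) = 48300/583 ≈ 82.847
Max retention: S = 1000/(48300/583) − 10 = 1000/483 in (≈ 2.070 in)
Initial abstraction Ia = S/5 = (1000/483)/5 = 200/483 ≈ 0.414 in
P − Ia = 2.960 − 0.414 = 30742/12075 ≈ 2.546 in (> 0, runoff occurs)
Q = (30742/12075)²/((30742/12075) + 1000/483) = (945070564/145805625)/(55742/12075) = 472535282/336542325 in ≈ 1.404 in

Q = 472535282/336542325 in ≈ 1.404 in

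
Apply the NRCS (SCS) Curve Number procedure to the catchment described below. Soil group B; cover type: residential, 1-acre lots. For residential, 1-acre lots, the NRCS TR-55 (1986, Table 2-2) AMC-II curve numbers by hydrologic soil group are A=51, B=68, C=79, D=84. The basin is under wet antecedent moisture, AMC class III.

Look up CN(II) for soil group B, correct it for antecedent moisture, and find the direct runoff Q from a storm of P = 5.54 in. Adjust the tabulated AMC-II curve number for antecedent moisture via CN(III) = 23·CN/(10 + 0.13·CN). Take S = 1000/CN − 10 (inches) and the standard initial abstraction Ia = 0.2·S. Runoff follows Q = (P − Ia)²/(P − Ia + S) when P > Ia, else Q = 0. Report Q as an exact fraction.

Q = 10061494249/2743001850 in ≈ 3.668 in

NRCS table: residential, 1-acre lots, soil group B → CN(II) = 68
CN(III) from CN(II)=68: (23·68)/(10 + 0.13·68) = 39100/471 ≈ 83.015
Retention S: 1000/CN − 10 with CN=83.015 → S = 800/391 ≈ 2.046 in
Initial abstraction Ia = S/5 = (800/391)/5 = 160/391 ≈ 0.409 in
Excess rainfall: 5.540 − 0.409 = 5.131 in; P > Ia so Q > 0
Q = (100307/19550)²/((100307/19550) + 800/391) = (10061494249/382202500)/(140307/19550) = 10061494249/2743001850 in ≈ 3.668 in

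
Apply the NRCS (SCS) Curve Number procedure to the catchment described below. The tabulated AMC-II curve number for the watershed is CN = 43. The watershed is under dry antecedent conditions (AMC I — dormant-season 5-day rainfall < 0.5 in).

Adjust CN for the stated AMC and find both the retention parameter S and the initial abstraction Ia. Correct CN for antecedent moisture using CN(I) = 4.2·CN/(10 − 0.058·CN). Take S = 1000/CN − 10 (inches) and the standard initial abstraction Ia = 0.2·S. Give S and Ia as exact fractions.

Adjust CN=43 to AMC I: 4.2·43/(10 − 0.058·43) → (903/5) ÷ (3753/500) = 30100/1251 ≈ 24.061
Max retention: S = 1000/(30100/1251) − 10 = 9500/301 in (≈ 31.561 in)
Initial abstraction Ia = S/5 = (9500/301)/5 = 1900/301 ≈ 6.312 in

S = 9500/301 in ≈ 31.561 in; Ia = 1900/301 in ≈ 6.312 in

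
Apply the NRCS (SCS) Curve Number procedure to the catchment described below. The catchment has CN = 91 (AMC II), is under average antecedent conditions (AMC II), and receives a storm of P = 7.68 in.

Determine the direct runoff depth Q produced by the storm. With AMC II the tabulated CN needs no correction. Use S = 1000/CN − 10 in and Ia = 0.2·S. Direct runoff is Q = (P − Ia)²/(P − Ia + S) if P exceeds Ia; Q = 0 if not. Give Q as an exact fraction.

Q = 24145707/3653650 in ≈ 6.609 in

AMC II — tabulated CN = 91 applies directly.
S = 1000/91 − 10 = 90/91 in ≈ 0.989 in
Initial abstraction Ia = S/5 = (90/91)/5 = 18/91 ≈ 0.198 in
Excess rainfall: 7.680 − 0.198 = 7.482 in; P > Ia so Q > 0
Runoff Q = (P−Ia)²/(P−Ia+S) = (7.482)²/(7.482+0.989) = 24145707/3653650 ≈ 6.609 in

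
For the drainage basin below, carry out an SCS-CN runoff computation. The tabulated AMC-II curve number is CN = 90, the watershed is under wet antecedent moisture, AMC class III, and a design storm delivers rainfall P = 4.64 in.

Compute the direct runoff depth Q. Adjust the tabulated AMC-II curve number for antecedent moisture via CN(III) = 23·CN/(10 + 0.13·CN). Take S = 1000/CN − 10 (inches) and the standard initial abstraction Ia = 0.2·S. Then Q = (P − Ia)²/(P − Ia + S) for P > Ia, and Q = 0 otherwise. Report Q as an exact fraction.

Q = 138203536/33653025 in ≈ 4.107 in

CN(III) from CN(II)=90: (23·90)/(10 + 0.13·90) = 20700/217 ≈ 95.392
Max retention: S = 1000/(20700/217) − 10 = 100/207 in (≈ 0.483 in)
Initial abstraction Ia = S/5 = (100/207)/5 = 20/207 ≈ 0.097 in
Since P=4.640 > Ia=0.097: effective rainfall P−Ia = 23512/5175 in
Runoff Q = (P−Ia)²/(P−Ia+S) = (4.543)²/(4.543+0.483) = 138203536/33653025 ≈ 4.107 in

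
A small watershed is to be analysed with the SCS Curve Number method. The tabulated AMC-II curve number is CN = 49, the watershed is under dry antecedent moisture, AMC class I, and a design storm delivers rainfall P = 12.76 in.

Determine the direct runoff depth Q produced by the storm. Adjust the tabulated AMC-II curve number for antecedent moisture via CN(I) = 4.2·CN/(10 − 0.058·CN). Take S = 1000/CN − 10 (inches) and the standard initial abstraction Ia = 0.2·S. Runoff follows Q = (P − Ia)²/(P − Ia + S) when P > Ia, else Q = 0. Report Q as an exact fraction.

Dry (AMC I): CN(I) = 4.2·49/(10 − 0.058·49) = (1029/5)/(3579/500) = 34300/1193 ≈ 28.751
Retention S: 1000/CN − 10 with CN=28.751 → S = 8500/343 ≈ 24.781 in
Ia = 0.2·(8500/343) = 1700/343 in ≈ 4.956 in
Since P=12.760 > Ia=4.956: effective rainfall P−Ia = 66917/8575 in
Runoff Q = (P−Ia)²/(P−Ia+S) = (7.804)²/(7.804+24.781) = 4477884889/2396000775 ≈ 1.869 in

Q = 4477884889/2396000775 in ≈ 1.869 in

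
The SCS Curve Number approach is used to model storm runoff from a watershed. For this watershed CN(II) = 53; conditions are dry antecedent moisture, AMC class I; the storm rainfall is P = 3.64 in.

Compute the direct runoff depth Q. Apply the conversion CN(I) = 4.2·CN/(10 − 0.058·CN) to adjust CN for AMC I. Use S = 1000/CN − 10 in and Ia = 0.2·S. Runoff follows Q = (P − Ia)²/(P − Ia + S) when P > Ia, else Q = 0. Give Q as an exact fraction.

CN(I) from CN(II)=53: (4.2·53)/(10 − 0.058·53) = 111300/3463 ≈ 32.140
Max retention: S = 1000/(111300/3463) − 10 = 23500/1113 in (≈ 21.114 in)
Ia = 0.2·(23500/1113) = 4700/1113 in ≈ 4.223 in
P = 3.640 ≤ Ia = 4.223 in: entire storm abstracted, Q = 0.

Q = 0 in ≈ 0.000 in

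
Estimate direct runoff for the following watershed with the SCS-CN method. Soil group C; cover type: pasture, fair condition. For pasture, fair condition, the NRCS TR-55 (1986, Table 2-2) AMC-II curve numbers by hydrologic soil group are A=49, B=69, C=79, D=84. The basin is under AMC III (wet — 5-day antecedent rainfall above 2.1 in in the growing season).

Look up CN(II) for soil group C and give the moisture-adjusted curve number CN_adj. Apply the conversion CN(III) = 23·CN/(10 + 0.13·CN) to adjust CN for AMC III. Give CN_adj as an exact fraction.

NRCS table: pasture, fair condition, soil group C → CN(II) = 79
Adjust CN=79 to AMC III: 23·79/(10 + 0.13·79) → 1817 ÷ (2027/100) = 181700/2027 ≈ 89.640

CN_adj = 181700/2027 ≈ 89.640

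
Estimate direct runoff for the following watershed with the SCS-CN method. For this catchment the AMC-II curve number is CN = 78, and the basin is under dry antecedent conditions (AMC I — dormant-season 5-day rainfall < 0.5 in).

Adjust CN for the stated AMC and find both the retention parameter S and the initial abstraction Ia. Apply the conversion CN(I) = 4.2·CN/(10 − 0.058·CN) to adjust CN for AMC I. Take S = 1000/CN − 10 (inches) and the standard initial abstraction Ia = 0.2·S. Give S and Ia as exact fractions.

S = 5500/819 in ≈ 6.716 in; Ia = 1100/819 in ≈ 1.343 in

CN(I) from CN(II)=78: (4.2·78)/(10 − 0.058·78) = 81900/1369 ≈ 59.825
Max retention: S = 1000/(81900/1369) − 10 = 5500/819 in (≈ 6.716 in)
Ia = 0.2·(5500/819) = 1100/819 in ≈ 1.343 in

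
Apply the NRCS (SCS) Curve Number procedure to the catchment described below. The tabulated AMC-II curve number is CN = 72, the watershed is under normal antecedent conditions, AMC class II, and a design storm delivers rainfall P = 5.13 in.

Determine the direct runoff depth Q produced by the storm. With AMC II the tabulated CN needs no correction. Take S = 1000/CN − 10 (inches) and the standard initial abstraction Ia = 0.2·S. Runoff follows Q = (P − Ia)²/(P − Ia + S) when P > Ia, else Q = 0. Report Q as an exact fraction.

CN(II) = 72; AMC II needs no correction.
Retention S: 1000/CN − 10 with CN=72.000 → S = 35/9 ≈ 3.889 in
Ia = 0.2·(35/9) = 7/9 in ≈ 0.778 in
P − Ia = 5.130 − 0.778 = 3917/900 ≈ 4.352 in (> 0, runoff occurs)
Runoff Q = (P−Ia)²/(P−Ia+S) = (4.352)²/(4.352+3.889) = 15342889/6675300 ≈ 2.298 in

Q = 15342889/6675300 in ≈ 2.298 in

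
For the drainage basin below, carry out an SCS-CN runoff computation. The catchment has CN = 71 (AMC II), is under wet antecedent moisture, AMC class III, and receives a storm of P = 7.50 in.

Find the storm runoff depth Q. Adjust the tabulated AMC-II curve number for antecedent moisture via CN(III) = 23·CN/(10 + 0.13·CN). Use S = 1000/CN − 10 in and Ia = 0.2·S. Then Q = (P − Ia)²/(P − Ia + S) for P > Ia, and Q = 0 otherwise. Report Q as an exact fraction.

Wet (AMC III): CN(III) = 23·71/(10 + 0.13·71) = 1633/(1923/100) = 163300/1923 ≈ 84.919
Max retention: S = 1000/(163300/1923) − 10 = 2900/1633 in (≈ 1.776 in)
Ia = 0.2S: 0.2·1.776 = 0.355 in (exactly 580/1633)
P − Ia = 7.500 − 0.355 = 23335/3266 ≈ 7.145 in (> 0, runoff occurs)
Q = (23335/3266)²/((23335/3266) + 2900/1633) = (544522225/10666756)/(29135/3266) = 108904445/19030982 in ≈ 5.722 in

Q = 108904445/19030982 in ≈ 5.722 in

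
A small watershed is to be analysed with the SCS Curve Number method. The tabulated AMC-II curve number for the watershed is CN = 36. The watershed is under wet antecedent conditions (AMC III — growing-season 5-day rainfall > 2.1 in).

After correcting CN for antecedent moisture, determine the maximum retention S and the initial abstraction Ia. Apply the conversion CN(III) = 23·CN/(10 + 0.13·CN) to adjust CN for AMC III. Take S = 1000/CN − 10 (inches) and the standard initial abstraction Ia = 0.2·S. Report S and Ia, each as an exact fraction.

S = 1600/207 in ≈ 7.729 in; Ia = 320/207 in ≈ 1.546 in

Wet (AMC III): CN(III) = 23·36/(10 + 0.13·36) = 828/(367/25) = 20700/367 ≈ 56.403
Retention S: 1000/CN − 10 with CN=56.403 → S = 1600/207 ≈ 7.729 in
Ia = 0.2S: 0.2·7.729 = 1.546 in (exactly 320/207)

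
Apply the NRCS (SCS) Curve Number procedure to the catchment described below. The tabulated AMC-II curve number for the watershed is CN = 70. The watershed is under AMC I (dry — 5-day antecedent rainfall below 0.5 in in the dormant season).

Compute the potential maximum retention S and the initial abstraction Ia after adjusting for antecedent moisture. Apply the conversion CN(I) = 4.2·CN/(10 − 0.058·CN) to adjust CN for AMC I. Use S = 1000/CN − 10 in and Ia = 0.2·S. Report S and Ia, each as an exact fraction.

Adjust CN=70 to AMC I: 4.2·70/(10 − 0.058·70) → 294 ÷ (297/50) = 4900/99 ≈ 49.495
Retention S: 1000/CN − 10 with CN=49.495 → S = 500/49 ≈ 10.204 in
Ia = 0.2S: 0.2·10.204 = 2.041 in (exactly 100/49)

S = 500/49 in ≈ 10.204 in; Ia = 100/49 in ≈ 2.041 in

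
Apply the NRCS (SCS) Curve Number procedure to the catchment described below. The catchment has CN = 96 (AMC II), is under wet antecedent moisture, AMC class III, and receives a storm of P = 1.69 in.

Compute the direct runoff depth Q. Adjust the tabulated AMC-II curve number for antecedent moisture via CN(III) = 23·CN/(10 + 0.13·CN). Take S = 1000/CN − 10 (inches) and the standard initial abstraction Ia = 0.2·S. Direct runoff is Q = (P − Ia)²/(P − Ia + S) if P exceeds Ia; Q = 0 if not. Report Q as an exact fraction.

Q = 130210921/87360900 in ≈ 1.490 in

Wet (AMC III): CN(III) = 23·96/(10 + 0.13·96) = 2208/(562/25) = 27600/281 ≈ 98.221
Retention S: 1000/CN − 10 with CN=98.221 → S = 25/138 ≈ 0.181 in
Ia = 0.2S: 0.2·0.181 = 0.036 in (exactly 5/138)
Excess rainfall: 1.690 − 0.036 = 1.654 in; P > Ia so Q > 0
Runoff Q = (P−Ia)²/(P−Ia+S) = (1.654)²/(1.654+0.181) = 130210921/87360900 ≈ 1.490 in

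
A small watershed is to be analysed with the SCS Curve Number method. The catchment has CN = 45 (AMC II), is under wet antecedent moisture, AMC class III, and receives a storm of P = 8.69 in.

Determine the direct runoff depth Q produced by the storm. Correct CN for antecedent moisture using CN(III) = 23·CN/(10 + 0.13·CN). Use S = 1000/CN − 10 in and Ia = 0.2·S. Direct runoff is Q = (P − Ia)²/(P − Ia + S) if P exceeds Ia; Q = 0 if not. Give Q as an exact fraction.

Q = 2266094699/504107100 in ≈ 4.495 in

CN(III) from CN(II)=45: (23·45)/(10 + 0.13·45) = 20700/317 ≈ 65.300
S = 1000/(20700/317) − 10 = 1100/207 in ≈ 5.314 in
Ia = 0.2S: 0.2·5.314 = 1.063 in (exactly 220/207)
P − Ia = 8.690 − 1.063 = 157883/20700 ≈ 7.627 in (> 0, runoff occurs)
Runoff Q = (P−Ia)²/(P−Ia+S) = (7.627)²/(7.627+5.314) = 2266094699/504107100 ≈ 4.495 in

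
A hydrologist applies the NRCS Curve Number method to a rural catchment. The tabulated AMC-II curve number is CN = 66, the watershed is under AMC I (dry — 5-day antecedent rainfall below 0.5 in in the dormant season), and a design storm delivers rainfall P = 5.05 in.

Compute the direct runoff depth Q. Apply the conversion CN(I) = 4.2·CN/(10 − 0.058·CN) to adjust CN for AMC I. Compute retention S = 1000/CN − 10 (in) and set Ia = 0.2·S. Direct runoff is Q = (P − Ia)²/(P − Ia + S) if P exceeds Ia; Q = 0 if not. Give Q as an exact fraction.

CN(I) from CN(II)=66: (4.2·66)/(10 − 0.058·66) = 69300/1543 ≈ 44.913
Retention S: 1000/CN − 10 with CN=44.913 → S = 8500/693 ≈ 12.266 in
Initial abstraction Ia = S/5 = (8500/693)/5 = 1700/693 ≈ 2.453 in
P − Ia = 5.050 − 2.453 = 35993/13860 ≈ 2.597 in (> 0, runoff occurs)
Q = (35993/13860)²/((35993/13860) + 8500/693) = (1295496049/192099600)/(205993/13860) = 1295496049/2855062980 in ≈ 0.454 in

Q = 1295496049/2855062980 in ≈ 0.454 in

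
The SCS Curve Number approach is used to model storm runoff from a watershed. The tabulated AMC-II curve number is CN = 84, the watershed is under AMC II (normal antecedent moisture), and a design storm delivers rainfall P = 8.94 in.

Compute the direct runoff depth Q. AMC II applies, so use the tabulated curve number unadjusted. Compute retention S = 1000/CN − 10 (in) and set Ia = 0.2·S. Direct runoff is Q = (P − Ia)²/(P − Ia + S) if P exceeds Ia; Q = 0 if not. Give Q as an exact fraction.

AMC II — tabulated CN = 84 applies directly.
Retention S: 1000/CN − 10 with CN=84.000 → S = 40/21 ≈ 1.905 in
Ia = 0.2·(40/21) = 8/21 in ≈ 0.381 in
Excess rainfall: 8.940 − 0.381 = 8.559 in; P > Ia so Q > 0
Q = (8987/1050)²/((8987/1050) + 40/21) = (80766169/1102500)/(10987/1050) = 80766169/11536350 in ≈ 7.001 in

Q = 80766169/11536350 in ≈ 7.001 in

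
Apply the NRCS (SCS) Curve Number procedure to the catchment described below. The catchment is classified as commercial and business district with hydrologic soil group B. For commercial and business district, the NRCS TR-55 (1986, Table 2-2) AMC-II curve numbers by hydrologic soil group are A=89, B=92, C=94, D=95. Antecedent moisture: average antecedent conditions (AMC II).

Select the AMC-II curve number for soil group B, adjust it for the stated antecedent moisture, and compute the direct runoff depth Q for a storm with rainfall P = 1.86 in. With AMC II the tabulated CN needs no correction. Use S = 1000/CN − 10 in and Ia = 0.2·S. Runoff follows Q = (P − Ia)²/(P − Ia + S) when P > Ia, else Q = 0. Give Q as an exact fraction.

NRCS table: commercial and business district, soil group B → CN(II) = 92
CN(II) = 92; AMC II needs no correction.
Max retention: S = 1000/92 − 10 = 20/23 in (≈ 0.870 in)
Ia = 0.2·(20/23) = 4/23 in ≈ 0.174 in
Since P=1.860 > Ia=0.174: effective rainfall P−Ia = 1939/1150 in
Q: (1939/1150)² ÷ (2939/1150) = 3759721/3379850 in (≈ 1.112 in)

Q = 3759721/3379850 in ≈ 1.112 in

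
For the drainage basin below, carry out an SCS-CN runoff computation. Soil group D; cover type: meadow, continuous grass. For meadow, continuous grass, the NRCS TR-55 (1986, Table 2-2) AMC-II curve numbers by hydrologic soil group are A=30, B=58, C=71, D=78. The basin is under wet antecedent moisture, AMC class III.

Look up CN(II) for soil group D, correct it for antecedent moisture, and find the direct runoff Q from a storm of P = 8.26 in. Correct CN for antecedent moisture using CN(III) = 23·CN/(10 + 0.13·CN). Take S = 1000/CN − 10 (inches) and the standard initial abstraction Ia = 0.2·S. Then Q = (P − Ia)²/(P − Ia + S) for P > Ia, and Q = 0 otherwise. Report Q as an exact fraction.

NRCS table: meadow, continuous grass, soil group D → CN(II) = 78
CN(III) from CN(II)=78: (23·78)/(10 + 0.13·78) = 89700/1007 ≈ 89.076
Retention S: 1000/CN − 10 with CN=89.076 → S = 1100/897 ≈ 1.226 in
Ia = 0.2·(1100/897) = 220/897 in ≈ 0.245 in
Excess rainfall: 8.260 − 0.245 = 8.015 in; P > Ia so Q > 0
Q = (359461/44850)²/((359461/44850) + 1100/897) = (129212210521/2011522500)/(414461/44850) = 129212210521/18588575850 in ≈ 6.951 in

Q = 129212210521/18588575850 in ≈ 6.951 in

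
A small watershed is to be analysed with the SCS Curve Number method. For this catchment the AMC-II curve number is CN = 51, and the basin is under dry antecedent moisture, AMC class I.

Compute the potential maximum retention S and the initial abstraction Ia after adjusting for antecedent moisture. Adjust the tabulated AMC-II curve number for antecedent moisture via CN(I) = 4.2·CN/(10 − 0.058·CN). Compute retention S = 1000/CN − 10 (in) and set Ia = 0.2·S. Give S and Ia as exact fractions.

S = 3500/153 in ≈ 22.876 in; Ia = 700/153 in ≈ 4.575 in

Adjust CN=51 to AMC I: 4.2·51/(10 − 0.058·51) → (1071/5) ÷ (3521/500) = 15300/503 ≈ 30.417
Max retention: S = 1000/(15300/503) − 10 = 3500/153 in (≈ 22.876 in)
Initial abstraction Ia = S/5 = (3500/153)/5 = 700/153 ≈ 4.575 in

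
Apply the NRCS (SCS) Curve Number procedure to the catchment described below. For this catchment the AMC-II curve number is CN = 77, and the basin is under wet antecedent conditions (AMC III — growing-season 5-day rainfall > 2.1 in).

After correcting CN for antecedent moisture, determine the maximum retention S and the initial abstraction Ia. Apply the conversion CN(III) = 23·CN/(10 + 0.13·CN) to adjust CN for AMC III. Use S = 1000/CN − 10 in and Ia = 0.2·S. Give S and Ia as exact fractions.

CN(III) from CN(II)=77: (23·77)/(10 + 0.13·77) = 7700/87 ≈ 88.506
Retention S: 1000/CN − 10 with CN=88.506 → S = 100/77 ≈ 1.299 in
Initial abstraction Ia = S/5 = (100/77)/5 = 20/77 ≈ 0.260 in

S = 100/77 in ≈ 1.299 in; Ia = 20/77 in ≈ 0.260 in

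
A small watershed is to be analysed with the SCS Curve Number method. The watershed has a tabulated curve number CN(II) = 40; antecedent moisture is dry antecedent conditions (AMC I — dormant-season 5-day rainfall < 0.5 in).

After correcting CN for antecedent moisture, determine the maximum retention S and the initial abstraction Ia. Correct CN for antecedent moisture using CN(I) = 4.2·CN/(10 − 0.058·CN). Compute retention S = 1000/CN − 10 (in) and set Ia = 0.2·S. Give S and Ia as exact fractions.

S = 250/7 in ≈ 35.714 in; Ia = 50/7 in ≈ 7.143 in

Adjust CN=40 to AMC I: 4.2·40/(10 − 0.058·40) → 168 ÷ (192/25) = 175/8 ≈ 21.875
S = 1000/(175/8) − 10 = 250/7 in ≈ 35.714 in
Ia = 0.2S: 0.2·35.714 = 7.143 in (exactly 50/7)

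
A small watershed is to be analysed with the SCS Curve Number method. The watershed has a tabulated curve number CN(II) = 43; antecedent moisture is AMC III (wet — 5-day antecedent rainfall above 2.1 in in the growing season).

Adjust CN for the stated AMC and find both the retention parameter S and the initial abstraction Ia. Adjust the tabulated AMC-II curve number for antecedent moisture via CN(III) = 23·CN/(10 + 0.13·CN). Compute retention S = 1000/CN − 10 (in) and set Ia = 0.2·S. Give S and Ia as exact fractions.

Wet (AMC III): CN(III) = 23·43/(10 + 0.13·43) = 989/(1559/100) = 98900/1559 ≈ 63.438
Retention S: 1000/CN − 10 with CN=63.438 → S = 5700/989 ≈ 5.763 in
Ia = 0.2·(5700/989) = 1140/989 in ≈ 1.153 in

S = 5700/989 in ≈ 5.763 in; Ia = 1140/989 in ≈ 1.153 in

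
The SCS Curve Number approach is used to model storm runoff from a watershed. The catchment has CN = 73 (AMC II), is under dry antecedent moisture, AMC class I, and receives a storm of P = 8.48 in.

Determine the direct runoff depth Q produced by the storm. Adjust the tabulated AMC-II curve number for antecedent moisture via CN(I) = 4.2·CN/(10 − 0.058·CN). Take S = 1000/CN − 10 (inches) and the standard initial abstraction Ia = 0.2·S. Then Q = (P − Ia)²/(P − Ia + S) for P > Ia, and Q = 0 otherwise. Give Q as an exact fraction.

Dry (AMC I): CN(I) = 4.2·73/(10 − 0.058·73) = (1533/5)/(2883/500) = 51100/961 ≈ 53.174
Max retention: S = 1000/(51100/961) − 10 = 4500/511 in (≈ 8.806 in)
Ia = 0.2S: 0.2·8.806 = 1.761 in (exactly 900/511)
Since P=8.480 > Ia=1.761: effective rainfall P−Ia = 85832/12775 in
Runoff Q = (P−Ia)²/(P−Ia+S) = (6.719)²/(6.719+8.806) = 1841783056/633422825 ≈ 2.908 in

Q = 1841783056/633422825 in ≈ 2.908 in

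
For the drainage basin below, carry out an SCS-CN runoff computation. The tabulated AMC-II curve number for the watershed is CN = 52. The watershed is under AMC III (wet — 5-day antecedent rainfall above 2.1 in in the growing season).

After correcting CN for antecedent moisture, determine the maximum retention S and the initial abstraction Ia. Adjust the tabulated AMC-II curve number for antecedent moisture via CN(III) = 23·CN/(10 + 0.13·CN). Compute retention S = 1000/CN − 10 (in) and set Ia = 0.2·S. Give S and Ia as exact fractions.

CN(III) from CN(II)=52: (23·52)/(10 + 0.13·52) = 29900/419 ≈ 71.360
Retention S: 1000/CN − 10 with CN=71.360 → S = 1200/299 ≈ 4.013 in
Ia = 0.2·(1200/299) = 240/299 in ≈ 0.803 in

S = 1200/299 in ≈ 4.013 in; Ia = 240/299 in ≈ 0.803 in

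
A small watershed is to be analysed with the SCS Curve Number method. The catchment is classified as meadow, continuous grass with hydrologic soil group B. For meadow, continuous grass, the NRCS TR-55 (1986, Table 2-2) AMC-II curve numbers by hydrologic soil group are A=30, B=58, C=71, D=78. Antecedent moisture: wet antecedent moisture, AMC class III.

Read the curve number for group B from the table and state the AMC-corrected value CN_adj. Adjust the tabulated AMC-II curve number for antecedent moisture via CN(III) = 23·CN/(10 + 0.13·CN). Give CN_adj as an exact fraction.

CN_adj = 66700/877 ≈ 76.055

NRCS table: meadow, continuous grass, soil group B → CN(II) = 58
CN(III) from CN(II)=58: (23·58)/(10 + 0.13·58) = 66700/877 ≈ 76.055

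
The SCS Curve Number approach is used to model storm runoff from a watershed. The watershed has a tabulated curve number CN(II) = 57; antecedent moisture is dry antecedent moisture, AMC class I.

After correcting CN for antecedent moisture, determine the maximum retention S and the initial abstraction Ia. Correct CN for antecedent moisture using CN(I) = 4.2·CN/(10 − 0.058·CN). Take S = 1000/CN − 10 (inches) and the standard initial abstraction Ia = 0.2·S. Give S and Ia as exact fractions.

Dry (AMC I): CN(I) = 4.2·57/(10 − 0.058·57) = (1197/5)/(3347/500) = 119700/3347 ≈ 35.763
Retention S: 1000/CN − 10 with CN=35.763 → S = 21500/1197 ≈ 17.962 in
Ia = 0.2S: 0.2·17.962 = 3.592 in (exactly 4300/1197)

S = 21500/1197 in ≈ 17.962 in; Ia = 4300/1197 in ≈ 3.592 in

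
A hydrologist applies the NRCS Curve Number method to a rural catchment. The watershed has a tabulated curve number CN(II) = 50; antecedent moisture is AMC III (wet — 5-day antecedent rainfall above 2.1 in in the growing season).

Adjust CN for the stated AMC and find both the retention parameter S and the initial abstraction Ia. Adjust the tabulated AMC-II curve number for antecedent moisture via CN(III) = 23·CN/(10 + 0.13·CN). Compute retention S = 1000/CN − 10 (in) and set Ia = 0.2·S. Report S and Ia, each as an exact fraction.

S = 100/23 in ≈ 4.348 in; Ia = 20/23 in ≈ 0.870 in

Wet (AMC III): CN(III) = 23·50/(10 + 0.13·50) = 1150/(33/2) = 2300/33 ≈ 69.697
S = 1000/(2300/33) − 10 = 100/23 in ≈ 4.348 in
Initial abstraction Ia = S/5 = (100/23)/5 = 20/23 ≈ 0.870 in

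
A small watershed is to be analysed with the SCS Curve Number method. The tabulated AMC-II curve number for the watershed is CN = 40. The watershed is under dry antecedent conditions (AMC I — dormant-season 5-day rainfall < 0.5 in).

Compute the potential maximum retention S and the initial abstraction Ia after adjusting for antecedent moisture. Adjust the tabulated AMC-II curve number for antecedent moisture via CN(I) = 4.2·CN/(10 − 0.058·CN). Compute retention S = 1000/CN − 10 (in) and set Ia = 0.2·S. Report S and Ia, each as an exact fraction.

S = 250/7 in ≈ 35.714 in; Ia = 50/7 in ≈ 7.143 in

Adjust CN=40 to AMC I: 4.2·40/(10 − 0.058·40) → 168 ÷ (192/25) = 175/8 ≈ 21.875
Retention S: 1000/CN − 10 with CN=21.875 → S = 250/7 ≈ 35.714 in
Ia = 0.2·(250/7) = 50/7 in ≈ 7.143 in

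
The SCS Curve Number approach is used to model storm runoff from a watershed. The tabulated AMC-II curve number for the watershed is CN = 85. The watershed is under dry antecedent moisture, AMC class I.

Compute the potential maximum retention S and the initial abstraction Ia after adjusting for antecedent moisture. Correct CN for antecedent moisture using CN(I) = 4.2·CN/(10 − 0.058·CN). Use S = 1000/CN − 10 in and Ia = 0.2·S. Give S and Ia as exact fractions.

S = 500/119 in ≈ 4.202 in; Ia = 100/119 in ≈ 0.840 in

Dry (AMC I): CN(I) = 4.2·85/(10 − 0.058·85) = 357/(507/100) = 11900/169 ≈ 70.414
S = 1000/(11900/169) − 10 = 500/119 in ≈ 4.202 in
Ia = 0.2S: 0.2·4.202 = 0.840 in (exactly 100/119)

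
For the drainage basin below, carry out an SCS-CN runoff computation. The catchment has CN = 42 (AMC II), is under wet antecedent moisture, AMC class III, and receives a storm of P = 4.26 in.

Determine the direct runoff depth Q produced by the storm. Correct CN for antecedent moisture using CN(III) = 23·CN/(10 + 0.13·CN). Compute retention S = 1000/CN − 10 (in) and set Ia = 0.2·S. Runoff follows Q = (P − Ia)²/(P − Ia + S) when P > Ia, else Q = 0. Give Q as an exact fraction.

Q = 5458106641/5285927850 in ≈ 1.033 in

CN(III) from CN(II)=42: (23·42)/(10 + 0.13·42) = 48300/773 ≈ 62.484
S = 1000/(48300/773) − 10 = 2900/483 in ≈ 6.004 in
Initial abstraction Ia = S/5 = (2900/483)/5 = 580/483 ≈ 1.201 in
P − Ia = 4.260 − 1.201 = 73879/24150 ≈ 3.059 in (> 0, runoff occurs)
Q = (73879/24150)²/((73879/24150) + 2900/483) = (5458106641/583222500)/(218879/24150) = 5458106641/5285927850 in ≈ 1.033 in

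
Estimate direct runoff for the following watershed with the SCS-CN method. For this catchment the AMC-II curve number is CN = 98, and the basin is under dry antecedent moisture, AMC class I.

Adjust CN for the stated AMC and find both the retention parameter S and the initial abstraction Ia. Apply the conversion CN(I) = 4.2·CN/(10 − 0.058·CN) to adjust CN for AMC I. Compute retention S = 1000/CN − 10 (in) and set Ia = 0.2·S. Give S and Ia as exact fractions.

CN(I) from CN(II)=98: (4.2·98)/(10 − 0.058·98) = 102900/1079 ≈ 95.366
S = 1000/(102900/1079) − 10 = 500/1029 in ≈ 0.486 in
Ia = 0.2·(500/1029) = 100/1029 in ≈ 0.097 in

S = 500/1029 in ≈ 0.486 in; Ia = 100/1029 in ≈ 0.097 in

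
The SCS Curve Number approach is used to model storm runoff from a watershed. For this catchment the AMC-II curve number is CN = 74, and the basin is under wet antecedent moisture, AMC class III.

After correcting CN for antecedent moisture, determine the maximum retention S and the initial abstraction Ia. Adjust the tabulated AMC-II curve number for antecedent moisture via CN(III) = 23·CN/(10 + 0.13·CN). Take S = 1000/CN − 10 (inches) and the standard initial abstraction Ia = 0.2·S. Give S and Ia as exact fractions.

S = 1300/851 in ≈ 1.528 in; Ia = 260/851 in ≈ 0.306 in

Adjust CN=74 to AMC III: 23·74/(10 + 0.13·74) → 1702 ÷ (981/50) = 85100/981 ≈ 86.748
S = 1000/(85100/981) − 10 = 1300/851 in ≈ 1.528 in
Initial abstraction Ia = S/5 = (1300/851)/5 = 260/851 ≈ 0.306 in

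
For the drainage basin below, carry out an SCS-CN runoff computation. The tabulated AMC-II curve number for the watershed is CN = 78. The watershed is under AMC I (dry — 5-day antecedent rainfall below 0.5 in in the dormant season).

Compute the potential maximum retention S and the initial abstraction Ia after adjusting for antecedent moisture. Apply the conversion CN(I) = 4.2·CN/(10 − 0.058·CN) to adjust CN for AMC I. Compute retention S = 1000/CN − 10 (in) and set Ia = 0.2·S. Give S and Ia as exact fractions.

S = 5500/819 in ≈ 6.716 in; Ia = 1100/819 in ≈ 1.343 in

Dry (AMC I): CN(I) = 4.2·78/(10 − 0.058·78) = (1638/5)/(1369/250) = 81900/1369 ≈ 59.825
S = 1000/(81900/1369) − 10 = 5500/819 in ≈ 6.716 in
Ia = 0.2·(5500/819) = 1100/819 in ≈ 1.343 in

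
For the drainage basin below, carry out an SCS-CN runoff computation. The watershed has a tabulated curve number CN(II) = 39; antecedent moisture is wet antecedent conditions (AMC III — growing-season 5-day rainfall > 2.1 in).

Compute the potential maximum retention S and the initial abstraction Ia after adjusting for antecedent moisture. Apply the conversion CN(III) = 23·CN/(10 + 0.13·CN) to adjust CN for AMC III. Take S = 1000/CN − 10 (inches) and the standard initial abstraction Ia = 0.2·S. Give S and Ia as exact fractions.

Wet (AMC III): CN(III) = 23·39/(10 + 0.13·39) = 897/(1507/100) = 89700/1507 ≈ 59.522
S = 1000/(89700/1507) − 10 = 6100/897 in ≈ 6.800 in
Initial abstraction Ia = S/5 = (6100/897)/5 = 1220/897 ≈ 1.360 in

S = 6100/897 in ≈ 6.800 in; Ia = 1220/897 in ≈ 1.360 in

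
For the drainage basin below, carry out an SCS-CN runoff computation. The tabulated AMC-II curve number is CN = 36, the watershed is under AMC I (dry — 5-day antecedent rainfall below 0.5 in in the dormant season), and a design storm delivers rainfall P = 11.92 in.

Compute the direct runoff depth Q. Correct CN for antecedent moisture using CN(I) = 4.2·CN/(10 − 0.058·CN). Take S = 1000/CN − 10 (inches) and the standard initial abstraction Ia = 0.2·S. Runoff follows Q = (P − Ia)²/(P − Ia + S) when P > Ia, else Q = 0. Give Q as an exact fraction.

Q = 133203842/511060725 in ≈ 0.261 in

Adjust CN=36 to AMC I: 4.2·36/(10 − 0.058·36) → (756/5) ÷ (989/125) = 18900/989 ≈ 19.110
Retention S: 1000/CN − 10 with CN=19.110 → S = 8000/189 ≈ 42.328 in
Ia = 0.2S: 0.2·42.328 = 8.466 in (exactly 1600/189)
Excess rainfall: 11.920 − 8.466 = 3.454 in; P > Ia so Q > 0
Q = (16322/4725)²/((16322/4725) + 8000/189) = (266407684/22325625)/(216322/4725) = 133203842/511060725 in ≈ 0.261 in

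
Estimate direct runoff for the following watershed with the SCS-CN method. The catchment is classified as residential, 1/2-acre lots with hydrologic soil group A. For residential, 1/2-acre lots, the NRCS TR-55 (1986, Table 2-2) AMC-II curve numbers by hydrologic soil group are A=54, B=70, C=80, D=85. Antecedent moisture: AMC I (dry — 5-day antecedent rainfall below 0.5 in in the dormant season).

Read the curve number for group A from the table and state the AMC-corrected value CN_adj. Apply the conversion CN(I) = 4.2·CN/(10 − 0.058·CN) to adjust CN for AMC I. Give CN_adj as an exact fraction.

CN_adj = 56700/1717 ≈ 33.023

NRCS table: residential, 1/2-acre lots, soil group A → CN(II) = 54
Adjust CN=54 to AMC I: 4.2·54/(10 − 0.058·54) → (1134/5) ÷ (1717/250) = 56700/1717 ≈ 33.023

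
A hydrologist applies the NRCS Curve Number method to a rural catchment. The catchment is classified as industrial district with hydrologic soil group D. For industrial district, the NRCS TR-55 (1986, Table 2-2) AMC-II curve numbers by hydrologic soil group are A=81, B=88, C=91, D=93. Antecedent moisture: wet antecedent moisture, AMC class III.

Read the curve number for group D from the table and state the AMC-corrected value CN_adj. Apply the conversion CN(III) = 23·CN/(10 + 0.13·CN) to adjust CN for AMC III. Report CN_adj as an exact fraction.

NRCS table: industrial district, soil group D → CN(II) = 93
CN(III) from CN(II)=93: (23·93)/(10 + 0.13·93) = 213900/2209 ≈ 96.831

CN_adj = 213900/2209 ≈ 96.831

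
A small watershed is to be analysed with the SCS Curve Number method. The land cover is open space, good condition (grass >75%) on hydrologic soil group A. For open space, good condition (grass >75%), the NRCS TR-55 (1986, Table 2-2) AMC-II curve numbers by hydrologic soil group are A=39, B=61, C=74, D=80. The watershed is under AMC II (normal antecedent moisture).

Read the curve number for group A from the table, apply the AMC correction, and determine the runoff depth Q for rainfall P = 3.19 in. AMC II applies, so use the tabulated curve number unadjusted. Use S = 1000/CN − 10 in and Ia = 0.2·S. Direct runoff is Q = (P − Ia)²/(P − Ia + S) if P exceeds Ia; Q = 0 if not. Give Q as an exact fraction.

Q = 58081/238839900 in ≈ 0.000 in

NRCS table: open space, good condition (grass >75%), soil group A → CN(II) = 39
Average conditions: CN = 39 (no AMC adjustment).
S = 1000/39 − 10 = 610/39 in ≈ 15.641 in
Ia = 0.2S: 0.2·15.641 = 3.128 in (exactly 122/39)
P − Ia = 3.190 − 3.128 = 241/3900 ≈ 0.062 in (> 0, runoff occurs)
Q = (241/3900)²/((241/3900) + 610/39) = (58081/15210000)/(61241/3900) = 58081/238839900 in ≈ 0.000 in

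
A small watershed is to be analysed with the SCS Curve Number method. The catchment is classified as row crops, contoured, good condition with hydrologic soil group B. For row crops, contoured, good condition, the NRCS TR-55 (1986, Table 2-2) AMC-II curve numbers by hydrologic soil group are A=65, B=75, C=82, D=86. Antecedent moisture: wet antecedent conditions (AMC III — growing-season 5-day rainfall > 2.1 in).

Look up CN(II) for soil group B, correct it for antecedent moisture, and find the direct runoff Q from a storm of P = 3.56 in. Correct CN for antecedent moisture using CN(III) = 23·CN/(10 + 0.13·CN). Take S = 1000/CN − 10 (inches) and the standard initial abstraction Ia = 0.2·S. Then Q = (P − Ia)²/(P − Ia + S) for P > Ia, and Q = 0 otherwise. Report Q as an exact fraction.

NRCS table: row crops, contoured, good condition, soil group B → CN(II) = 75
Adjust CN=75 to AMC III: 23·75/(10 + 0.13·75) → 1725 ÷ (79/4) = 6900/79 ≈ 87.342
Max retention: S = 1000/(6900/79) − 10 = 100/69 in (≈ 1.449 in)
Initial abstraction Ia = S/5 = (100/69)/5 = 20/69 ≈ 0.290 in
Since P=3.560 > Ia=0.290: effective rainfall P−Ia = 5641/1725 in
Q: (5641/1725)² ÷ (8141/1725) = 31820881/14043225 in (≈ 2.266 in)

Q = 31820881/14043225 in ≈ 2.266 in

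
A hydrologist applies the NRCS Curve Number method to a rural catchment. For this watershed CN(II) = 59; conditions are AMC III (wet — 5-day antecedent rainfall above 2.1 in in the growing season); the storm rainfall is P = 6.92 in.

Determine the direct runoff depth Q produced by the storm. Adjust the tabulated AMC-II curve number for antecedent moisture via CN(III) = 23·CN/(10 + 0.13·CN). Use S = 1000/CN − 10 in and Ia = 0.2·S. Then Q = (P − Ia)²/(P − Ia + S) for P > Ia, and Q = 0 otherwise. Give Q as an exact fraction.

Q = 45907776121/10746116925 in ≈ 4.272 in

Adjust CN=59 to AMC III: 23·59/(10 + 0.13·59) → 1357 ÷ (1767/100) = 135700/1767 ≈ 76.797
S = 1000/(135700/1767) − 10 = 4100/1357 in ≈ 3.021 in
Ia = 0.2·(4100/1357) = 820/1357 in ≈ 0.604 in
P − Ia = 6.920 − 0.604 = 214261/33925 ≈ 6.316 in (> 0, runoff occurs)
Runoff Q = (P−Ia)²/(P−Ia+S) = (6.316)²/(6.316+3.021) = 45907776121/10746116925 ≈ 4.272 in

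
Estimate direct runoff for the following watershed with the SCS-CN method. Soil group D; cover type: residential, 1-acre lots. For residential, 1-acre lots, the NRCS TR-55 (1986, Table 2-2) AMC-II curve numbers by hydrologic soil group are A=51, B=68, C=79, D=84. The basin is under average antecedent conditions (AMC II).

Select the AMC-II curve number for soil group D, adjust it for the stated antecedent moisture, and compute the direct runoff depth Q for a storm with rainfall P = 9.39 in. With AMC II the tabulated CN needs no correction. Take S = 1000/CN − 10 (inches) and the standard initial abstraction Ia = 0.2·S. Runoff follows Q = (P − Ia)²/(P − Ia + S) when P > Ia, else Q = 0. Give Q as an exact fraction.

Q = 357928561/48129900 in ≈ 7.437 in

NRCS table: residential, 1-acre lots, soil group D → CN(II) = 84
CN(II) = 84; AMC II needs no correction.
Max retention: S = 1000/84 − 10 = 40/21 in (≈ 1.905 in)
Initial abstraction Ia = S/5 = (40/21)/5 = 8/21 ≈ 0.381 in
Excess rainfall: 9.390 − 0.381 = 9.009 in; P > Ia so Q > 0
Q: (18919/2100)² ÷ (22919/2100) = 357928561/48129900 in (≈ 7.437 in)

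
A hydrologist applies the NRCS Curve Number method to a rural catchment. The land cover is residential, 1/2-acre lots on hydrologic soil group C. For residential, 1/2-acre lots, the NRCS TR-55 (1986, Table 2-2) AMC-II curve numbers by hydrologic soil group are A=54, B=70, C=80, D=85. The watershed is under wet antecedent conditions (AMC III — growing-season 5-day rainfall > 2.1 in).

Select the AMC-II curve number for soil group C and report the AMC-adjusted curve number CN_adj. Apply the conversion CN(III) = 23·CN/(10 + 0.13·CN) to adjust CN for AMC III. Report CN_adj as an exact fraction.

CN_adj = 4600/51 ≈ 90.196

NRCS table: residential, 1/2-acre lots, soil group C → CN(II) = 80
Adjust CN=80 to AMC III: 23·80/(10 + 0.13·80) → 1840 ÷ (102/5) = 4600/51 ≈ 90.196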